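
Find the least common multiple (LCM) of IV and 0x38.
Convert IV (Roman numeral) → 4 (decimal)
Convert 0x38 (hexadecimal) → 3×16 + 8 = 56 (decimal)
Compute lcm(4, 56) = 56
56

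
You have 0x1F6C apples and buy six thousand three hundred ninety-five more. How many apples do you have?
Convert 0x1F6C (hexadecimal) → 1×4096 + 15×256 + 6×16 + 12 = 8044 (decimal)
Convert six thousand three hundred ninety-five (English words) → 6×1000 + 3×100 + 95 = 6395 (decimal)
Compute 8044 + 6395 = 14439
14439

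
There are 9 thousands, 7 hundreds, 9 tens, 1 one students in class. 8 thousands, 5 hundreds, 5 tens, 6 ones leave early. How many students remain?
Convert 9 thousands, 7 hundreds, 9 tens, 1 one (place-value notation) → 9×1000 + 7×100 + 9×10 + 1 = 9791 (decimal)
Convert 8 thousands, 5 hundreds, 5 tens, 6 ones (place-value notation) → 8×1000 + 5×100 + 5×10 + 6 = 8556 (decimal)
Compute 9791 - 8556 = 1235
1235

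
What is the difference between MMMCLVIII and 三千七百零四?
Convert MMMCLVIII (Roman numeral) → 1000 + 1000 + 1000 + 100 + 50 + 5 + 1 + 1 + 1 = 3158 (decimal)
Convert 三千七百零四 (Chinese numeral) → 3×1000 + 7×100 + 4 = 3704 (decimal)
Difference: |3158 - 3704| = 546
546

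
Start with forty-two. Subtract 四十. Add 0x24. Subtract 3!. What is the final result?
Convert forty-two (English words) → 42 (decimal)
Start: 42
Convert 四十 (Chinese numeral) → 4×10 = 40 (decimal)
42 - 40 = 2
Convert 0x24 (hexadecimal) → 2×16 + 4 = 36 (decimal)
2 + 36 = 38
Convert 3! (factorial) → 6 (decimal)
38 - 6 = 32
32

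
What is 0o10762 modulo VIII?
Convert 0o10762 (octal) → 1×4096 + 7×64 + 6×8 + 2 = 4594 (decimal)
Convert VIII (Roman numeral) → 5 + 1 + 1 + 1 = 8 (decimal)
Compute 4594 mod 8 = 2
2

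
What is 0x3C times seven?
Convert 0x3C (hexadecimal) → 3×16 + 12 = 60 (decimal)
Convert seven (English words) → 7 (decimal)
Compute 60 × 7 = 420
420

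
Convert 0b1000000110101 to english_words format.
Convert 0b1000000110101 (binary) → 4096 + 32 + 16 + 4 + 1 = 4149 (decimal)
Convert 4149 (decimal) → 4149 = 4×1000 + 1×100 + 49 → four thousand one hundred forty-nine (English words)
four thousand one hundred forty-nine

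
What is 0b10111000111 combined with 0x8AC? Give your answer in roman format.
Convert 0b10111000111 (binary) → 1024 + 256 + 128 + 64 + 4 + 2 + 1 = 1479 (decimal)
Convert 0x8AC (hexadecimal) → 8×256 + 10×16 + 12 = 2220 (decimal)
Compute 1479 + 2220 = 3699
Convert 3699 (decimal) → 3699 = 1000 + 1000 + 1000 + 500 + 100 + 90 + 9 → MMMDCXCIX (Roman numeral)
MMMDCXCIX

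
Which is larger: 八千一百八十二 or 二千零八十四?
Convert 八千一百八十二 (Chinese numeral) → 8×1000 + 1×100 + 8×10 + 2 = 8182 (decimal)
Convert 二千零八十四 (Chinese numeral) → 2×1000 + 8×10 + 4 = 2084 (decimal)
Compare 8182 vs 2084: larger = 8182
8182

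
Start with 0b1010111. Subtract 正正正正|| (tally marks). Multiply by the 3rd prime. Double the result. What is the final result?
Convert 0b1010111 (binary) → 64 + 16 + 4 + 2 + 1 = 87 (decimal)
Start: 87
Convert 正正正正|| (tally marks) → 5 + 5 + 5 + 5 + 2 = 22 (decimal)
87 - 22 = 65
Convert the 3rd prime (prime index) → 5 (decimal)
65 × 5 = 325
325 × 2 = 650
650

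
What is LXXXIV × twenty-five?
Convert LXXXIV (Roman numeral) → 50 + 10 + 10 + 10 + 4 = 84 (decimal)
Convert twenty-five (English words) → 25 (decimal)
Compute 84 × 25 = 2100
2100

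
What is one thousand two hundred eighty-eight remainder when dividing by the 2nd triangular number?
Convert one thousand two hundred eighty-eight (English words) → 1×1000 + 2×100 + 88 = 1288 (decimal)
Convert the 2nd triangular number (triangular index) → 2×3/2 = 3 (decimal)
Compute 1288 mod 3 = 1
1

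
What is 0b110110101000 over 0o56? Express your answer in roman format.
Convert 0b110110101000 (binary) → 2048 + 1024 + 256 + 128 + 32 + 8 = 3496 (decimal)
Convert 0o56 (octal) → 5×8 + 6 = 46 (decimal)
Compute 3496 ÷ 46 = 76
Convert 76 (decimal) → 76 = 50 + 10 + 10 + 5 + 1 → LXXVI (Roman numeral)
LXXVI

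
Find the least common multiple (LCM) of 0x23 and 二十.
Convert 0x23 (hexadecimal) → 2×16 + 3 = 35 (decimal)
Convert 二十 (Chinese numeral) → 2×10 = 20 (decimal)
Compute lcm(35, 20) = 140
140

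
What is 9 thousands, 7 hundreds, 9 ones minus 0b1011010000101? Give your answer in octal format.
Convert 9 thousands, 7 hundreds, 9 ones (place-value notation) → 9×1000 + 7×100 + 9 = 9709 (decimal)
Convert 0b1011010000101 (binary) → 4096 + 1024 + 512 + 128 + 4 + 1 = 5765 (decimal)
Compute 9709 - 5765 = 3944
Convert 3944 (decimal) → 3944 = 7×512 + 5×64 + 5×8 → 0o7550 (octal)
0o7550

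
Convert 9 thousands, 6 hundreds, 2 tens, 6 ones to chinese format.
Convert 9 thousands, 6 hundreds, 2 tens, 6 ones (place-value notation) → 9×1000 + 6×100 + 2×10 + 6 = 9626 (decimal)
Convert 9626 (decimal) → 9626 = 9×1000 + 6×100 + 2×10 + 6 → 九千六百二十六 (Chinese numeral)
九千六百二十六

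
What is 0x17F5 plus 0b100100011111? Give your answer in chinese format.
Convert 0x17F5 (hexadecimal) → 1×4096 + 7×256 + 15×16 + 5 = 6133 (decimal)
Convert 0b100100011111 (binary) → 2048 + 256 + 16 + 8 + 4 + 2 + 1 = 2335 (decimal)
Compute 6133 + 2335 = 8468
Convert 8468 (decimal) → 8468 = 8×1000 + 4×100 + 6×10 + 8 → 八千四百六十八 (Chinese numeral)
八千四百六十八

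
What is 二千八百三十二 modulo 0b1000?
Convert 二千八百三十二 (Chinese numeral) → 2×1000 + 8×100 + 3×10 + 2 = 2832 (decimal)
Convert 0b1000 (binary) → 8 (decimal)
Compute 2832 mod 8 = 0
0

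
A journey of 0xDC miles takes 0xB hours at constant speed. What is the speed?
Convert 0xDC (hexadecimal) → 13×16 + 12 = 220 (decimal)
Convert 0xB (hexadecimal) → 11 (decimal)
Compute 220 ÷ 11 = 20
20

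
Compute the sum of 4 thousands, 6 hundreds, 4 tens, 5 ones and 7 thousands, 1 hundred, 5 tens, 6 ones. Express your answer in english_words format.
Convert 4 thousands, 6 hundreds, 4 tens, 5 ones (place-value notation) → 4×1000 + 6×100 + 4×10 + 5 = 4645 (decimal)
Convert 7 thousands, 1 hundred, 5 tens, 6 ones (place-value notation) → 7×1000 + 1×100 + 5×10 + 6 = 7156 (decimal)
Compute 4645 + 7156 = 11801
Convert 11801 (decimal) → 11801 = 11×1000 + 8×100 + 1 → eleven thousand eight hundred one (English words)
eleven thousand eight hundred one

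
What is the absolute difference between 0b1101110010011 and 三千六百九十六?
Convert 0b1101110010011 (binary) → 4096 + 2048 + 512 + 256 + 128 + 16 + 2 + 1 = 7059 (decimal)
Convert 三千六百九十六 (Chinese numeral) → 3×1000 + 6×100 + 9×10 + 6 = 3696 (decimal)
Compute |7059 - 3696| = 3363
3363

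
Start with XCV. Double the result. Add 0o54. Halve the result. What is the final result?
Convert XCV (Roman numeral) → 90 + 5 = 95 (decimal)
Start: 95
95 × 2 = 190
Convert 0o54 (octal) → 5×8 + 4 = 44 (decimal)
190 + 44 = 234
234 ÷ 2 = 117
117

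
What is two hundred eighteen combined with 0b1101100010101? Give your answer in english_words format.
Convert two hundred eighteen (English words) → 2×100 + 18 = 218 (decimal)
Convert 0b1101100010101 (binary) → 4096 + 2048 + 512 + 256 + 16 + 4 + 1 = 6933 (decimal)
Compute 218 + 6933 = 7151
Convert 7151 (decimal) → 7151 = 7×1000 + 1×100 + 51 → seven thousand one hundred fifty-one (English words)
seven thousand one hundred fifty-one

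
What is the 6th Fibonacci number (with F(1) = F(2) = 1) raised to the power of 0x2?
Convert the 6th Fibonacci number (with F(1) = F(2) = 1) (Fibonacci index) → 1, 1, 2, 3, 5, 8 → 8 (decimal)
Convert 0x2 (hexadecimal) → 2 (decimal)
Compute 8 ^ 2 = 64
64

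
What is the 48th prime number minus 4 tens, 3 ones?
The 48th prime number = 223
Convert 4 tens, 3 ones (place-value notation) → 4×10 + 3 = 43 (decimal)
Compute 223 - 43 = 180
180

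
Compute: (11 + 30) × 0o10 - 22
Convert 0o10 (octal) → 1×8 = 8 (decimal)
Expression in decimal: (11 + 30) × 8 - 22
Parentheses first: 11 + 30 = 41
Multiply: 41 × 8 = 328
Subtract: 328 - 22 = 306
306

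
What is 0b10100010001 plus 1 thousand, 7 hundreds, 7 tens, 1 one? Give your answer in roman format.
Convert 0b10100010001 (binary) → 1024 + 256 + 16 + 1 = 1297 (decimal)
Convert 1 thousand, 7 hundreds, 7 tens, 1 one (place-value notation) → 1×1000 + 7×100 + 7×10 + 1 = 1771 (decimal)
Compute 1297 + 1771 = 3068
Convert 3068 (decimal) → 3068 = 1000 + 1000 + 1000 + 50 + 10 + 5 + 1 + 1 + 1 → MMMLXVIII (Roman numeral)
MMMLXVIII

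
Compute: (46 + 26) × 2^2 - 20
Convert 2^2 (power) → 4 (decimal)
Expression in decimal: (46 + 26) × 4 - 20
Parentheses first: 46 + 26 = 72
Multiply: 72 × 4 = 288
Subtract: 288 - 20 = 268
268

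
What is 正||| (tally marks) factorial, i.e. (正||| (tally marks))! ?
Convert 正||| (tally marks) → 5 + 3 = 8 (decimal)
Compute 8! = 40320
40320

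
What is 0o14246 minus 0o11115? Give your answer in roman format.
Convert 0o14246 (octal) → 1×4096 + 4×512 + 2×64 + 4×8 + 6 = 6310 (decimal)
Convert 0o11115 (octal) → 1×4096 + 1×512 + 1×64 + 1×8 + 5 = 4685 (decimal)
Compute 6310 - 4685 = 1625
Convert 1625 (decimal) → 1625 = 1000 + 500 + 100 + 10 + 10 + 5 → MDCXXV (Roman numeral)
MDCXXV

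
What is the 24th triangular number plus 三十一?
The 24th triangular number = 24×25/2 = 300
Convert 三十一 (Chinese numeral) → 3×10 + 1 = 31 (decimal)
Compute 300 + 31 = 331
331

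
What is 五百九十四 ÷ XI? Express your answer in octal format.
Convert 五百九十四 (Chinese numeral) → 5×100 + 9×10 + 4 = 594 (decimal)
Convert XI (Roman numeral) → 10 + 1 = 11 (decimal)
Compute 594 ÷ 11 = 54
Convert 54 (decimal) → 54 = 6×8 + 6 → 0o66 (octal)
0o66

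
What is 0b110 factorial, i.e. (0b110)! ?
Convert 0b110 (binary) → 4 + 2 = 6 (decimal)
Compute 6! = 720
720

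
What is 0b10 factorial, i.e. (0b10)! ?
Convert 0b10 (binary) → 2 (decimal)
Compute 2! = 2
2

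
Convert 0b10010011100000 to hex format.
Convert 0b10010011100000 (binary) → 8192 + 1024 + 128 + 64 + 32 = 9440 (decimal)
Convert 9440 (decimal) → 9440 = 2×4096 + 4×256 + 14×16 → 0x24E0 (hexadecimal)
0x24E0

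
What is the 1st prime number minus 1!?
The 1st prime number = 2
Convert 1! (factorial) → 1 (decimal)
Compute 2 - 1 = 1
1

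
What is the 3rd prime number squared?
The 3rd prime number = 5
Compute 5² = 5 × 5 = 25
25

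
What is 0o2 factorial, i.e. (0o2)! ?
Convert 0o2 (octal) → 2 (decimal)
Compute 2! = 2
2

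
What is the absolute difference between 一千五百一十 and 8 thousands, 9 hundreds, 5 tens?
Convert 一千五百一十 (Chinese numeral) → 1×1000 + 5×100 + 1×10 = 1510 (decimal)
Convert 8 thousands, 9 hundreds, 5 tens (place-value notation) → 8×1000 + 9×100 + 5×10 = 8950 (decimal)
Compute |1510 - 8950| = 7440
7440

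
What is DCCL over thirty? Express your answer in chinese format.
Convert DCCL (Roman numeral) → 500 + 100 + 100 + 50 = 750 (decimal)
Convert thirty (English words) → 30 (decimal)
Compute 750 ÷ 30 = 25
Convert 25 (decimal) → 25 = 2×10 + 5 → 二十五 (Chinese numeral)
二十五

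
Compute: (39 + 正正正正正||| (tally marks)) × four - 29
Convert 正正正正正||| (tally marks) → 5 + 5 + 5 + 5 + 5 + 3 = 28 (decimal)
Convert four (English words) → 4 (decimal)
Expression in decimal: (39 + 28) × 4 - 29
Parentheses first: 39 + 28 = 67
Multiply: 67 × 4 = 268
Subtract: 268 - 29 = 239
239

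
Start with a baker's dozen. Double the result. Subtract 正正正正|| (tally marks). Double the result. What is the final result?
Convert a baker's dozen (colloquial) → 13 (decimal)
Start: 13
13 × 2 = 26
Convert 正正正正|| (tally marks) → 5 + 5 + 5 + 5 + 2 = 22 (decimal)
26 - 22 = 4
4 × 2 = 8
8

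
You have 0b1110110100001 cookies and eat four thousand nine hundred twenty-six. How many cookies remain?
Convert 0b1110110100001 (binary) → 4096 + 2048 + 1024 + 256 + 128 + 32 + 1 = 7585 (decimal)
Convert four thousand nine hundred twenty-six (English words) → 4×1000 + 9×100 + 26 = 4926 (decimal)
Compute 7585 - 4926 = 2659
2659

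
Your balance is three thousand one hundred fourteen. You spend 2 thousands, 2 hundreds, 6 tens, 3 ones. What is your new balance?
Convert three thousand one hundred fourteen (English words) → 3×1000 + 1×100 + 14 = 3114 (decimal)
Convert 2 thousands, 2 hundreds, 6 tens, 3 ones (place-value notation) → 2×1000 + 2×100 + 6×10 + 3 = 2263 (decimal)
Compute 3114 - 2263 = 851
851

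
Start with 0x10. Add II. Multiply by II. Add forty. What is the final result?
Convert 0x10 (hexadecimal) → 1×16 = 16 (decimal)
Start: 16
Convert II (Roman numeral) → 1 + 1 = 2 (decimal)
16 + 2 = 18
Convert II (Roman numeral) → 1 + 1 = 2 (decimal)
18 × 2 = 36
Convert forty (English words) → 40 (decimal)
36 + 40 = 76
76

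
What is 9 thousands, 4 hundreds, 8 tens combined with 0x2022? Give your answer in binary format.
Convert 9 thousands, 4 hundreds, 8 tens (place-value notation) → 9×1000 + 4×100 + 8×10 = 9480 (decimal)
Convert 0x2022 (hexadecimal) → 2×4096 + 2×16 + 2 = 8226 (decimal)
Compute 9480 + 8226 = 17706
Convert 17706 (decimal) → 17706 = 16384 + 1024 + 256 + 32 + 8 + 2 → 0b100010100101010 (binary)
0b100010100101010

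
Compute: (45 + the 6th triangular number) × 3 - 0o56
Convert the 6th triangular number (triangular index) → 6×7/2 = 21 (decimal)
Convert 0o56 (octal) → 5×8 + 6 = 46 (decimal)
Expression in decimal: (45 + 21) × 3 - 46
Parentheses first: 45 + 21 = 66
Multiply: 66 × 3 = 198
Subtract: 198 - 46 = 152
152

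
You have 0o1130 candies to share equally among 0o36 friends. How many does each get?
Convert 0o1130 (octal) → 1×512 + 1×64 + 3×8 = 600 (decimal)
Convert 0o36 (octal) → 3×8 + 6 = 30 (decimal)
Compute 600 ÷ 30 = 20
20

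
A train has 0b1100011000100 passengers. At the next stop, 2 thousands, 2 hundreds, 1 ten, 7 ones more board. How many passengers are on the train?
Convert 0b1100011000100 (binary) → 4096 + 2048 + 128 + 64 + 4 = 6340 (decimal)
Convert 2 thousands, 2 hundreds, 1 ten, 7 ones (place-value notation) → 2×1000 + 2×100 + 1×10 + 7 = 2217 (decimal)
Compute 6340 + 2217 = 8557
8557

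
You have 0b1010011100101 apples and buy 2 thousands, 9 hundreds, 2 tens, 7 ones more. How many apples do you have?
Convert 0b1010011100101 (binary) → 4096 + 1024 + 128 + 64 + 32 + 4 + 1 = 5349 (decimal)
Convert 2 thousands, 9 hundreds, 2 tens, 7 ones (place-value notation) → 2×1000 + 9×100 + 2×10 + 7 = 2927 (decimal)
Compute 5349 + 2927 = 8276
8276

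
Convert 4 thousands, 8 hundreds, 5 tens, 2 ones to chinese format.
Convert 4 thousands, 8 hundreds, 5 tens, 2 ones (place-value notation) → 4×1000 + 8×100 + 5×10 + 2 = 4852 (decimal)
Convert 4852 (decimal) → 4852 = 4×1000 + 8×100 + 5×10 + 2 → 四千八百五十二 (Chinese numeral)
四千八百五十二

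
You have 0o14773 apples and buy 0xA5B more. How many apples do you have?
Convert 0o14773 (octal) → 1×4096 + 4×512 + 7×64 + 7×8 + 3 = 6651 (decimal)
Convert 0xA5B (hexadecimal) → 10×256 + 5×16 + 11 = 2651 (decimal)
Compute 6651 + 2651 = 9302
9302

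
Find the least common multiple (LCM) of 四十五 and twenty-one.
Convert 四十五 (Chinese numeral) → 4×10 + 5 = 45 (decimal)
Convert twenty-one (English words) → 21 (decimal)
Compute lcm(45, 21) = 315
315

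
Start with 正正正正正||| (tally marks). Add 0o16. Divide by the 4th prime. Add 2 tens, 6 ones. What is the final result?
Convert 正正正正正||| (tally marks) → 5 + 5 + 5 + 5 + 5 + 3 = 28 (decimal)
Start: 28
Convert 0o16 (octal) → 1×8 + 6 = 14 (decimal)
28 + 14 = 42
Convert the 4th prime (prime index) → 7 (decimal)
42 ÷ 7 = 6
Convert 2 tens, 6 ones (place-value notation) → 2×10 + 6 = 26 (decimal)
6 + 26 = 32
32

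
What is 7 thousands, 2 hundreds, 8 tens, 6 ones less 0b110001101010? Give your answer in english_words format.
Convert 7 thousands, 2 hundreds, 8 tens, 6 ones (place-value notation) → 7×1000 + 2×100 + 8×10 + 6 = 7286 (decimal)
Convert 0b110001101010 (binary) → 2048 + 1024 + 64 + 32 + 8 + 2 = 3178 (decimal)
Compute 7286 - 3178 = 4108
Convert 4108 (decimal) → 4108 = 4×1000 + 1×100 + 8 → four thousand one hundred eight (English words)
four thousand one hundred eight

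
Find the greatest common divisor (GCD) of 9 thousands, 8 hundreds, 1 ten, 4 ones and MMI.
Convert 9 thousands, 8 hundreds, 1 ten, 4 ones (place-value notation) → 9×1000 + 8×100 + 1×10 + 4 = 9814 (decimal)
Convert MMI (Roman numeral) → 1000 + 1000 + 1 = 2001 (decimal)
Compute gcd(9814, 2001) = 1
1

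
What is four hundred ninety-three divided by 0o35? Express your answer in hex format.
Convert four hundred ninety-three (English words) → 4×100 + 93 = 493 (decimal)
Convert 0o35 (octal) → 3×8 + 5 = 29 (decimal)
Compute 493 ÷ 29 = 17
Convert 17 (decimal) → 17 = 1×16 + 1 → 0x11 (hexadecimal)
0x11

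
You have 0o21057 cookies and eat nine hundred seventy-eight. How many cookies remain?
Convert 0o21057 (octal) → 2×4096 + 1×512 + 5×8 + 7 = 8751 (decimal)
Convert nine hundred seventy-eight (English words) → 9×100 + 78 = 978 (decimal)
Compute 8751 - 978 = 7773
7773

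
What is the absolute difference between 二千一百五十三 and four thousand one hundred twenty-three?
Convert 二千一百五十三 (Chinese numeral) → 2×1000 + 1×100 + 5×10 + 3 = 2153 (decimal)
Convert four thousand one hundred twenty-three (English words) → 4×1000 + 1×100 + 23 = 4123 (decimal)
Compute |2153 - 4123| = 1970
1970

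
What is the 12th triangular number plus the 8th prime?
The 12th triangular number = 12×13/2 = 78
Convert the 8th prime (prime index) → 19 (decimal)
Compute 78 + 19 = 97
97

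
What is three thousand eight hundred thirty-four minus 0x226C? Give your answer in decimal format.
Convert three thousand eight hundred thirty-four (English words) → 3×1000 + 8×100 + 34 = 3834 (decimal)
Convert 0x226C (hexadecimal) → 2×4096 + 2×256 + 6×16 + 12 = 8812 (decimal)
Compute 3834 - 8812 = -4978
-4978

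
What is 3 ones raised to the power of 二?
Convert 3 ones (place-value notation) → 3 (decimal)
Convert 二 (Chinese numeral) → 2 (decimal)
Compute 3 ^ 2 = 9
9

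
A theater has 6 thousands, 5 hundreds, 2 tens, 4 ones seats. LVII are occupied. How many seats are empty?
Convert 6 thousands, 5 hundreds, 2 tens, 4 ones (place-value notation) → 6×1000 + 5×100 + 2×10 + 4 = 6524 (decimal)
Convert LVII (Roman numeral) → 50 + 5 + 1 + 1 = 57 (decimal)
Compute 6524 - 57 = 6467
6467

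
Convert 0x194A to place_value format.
Convert 0x194A (hexadecimal) → 1×4096 + 9×256 + 4×16 + 10 = 6474 (decimal)
Convert 6474 (decimal) → 6474 = 6×1000 + 4×100 + 7×10 + 4 → 6 thousands, 4 hundreds, 7 tens, 4 ones (place-value notation)
6 thousands, 4 hundreds, 7 tens, 4 ones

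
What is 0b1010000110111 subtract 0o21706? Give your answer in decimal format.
Convert 0b1010000110111 (binary) → 4096 + 1024 + 32 + 16 + 4 + 2 + 1 = 5175 (decimal)
Convert 0o21706 (octal) → 2×4096 + 1×512 + 7×64 + 6 = 9158 (decimal)
Compute 5175 - 9158 = -3983
-3983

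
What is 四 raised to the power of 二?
Convert 四 (Chinese numeral) → 4 (decimal)
Convert 二 (Chinese numeral) → 2 (decimal)
Compute 4 ^ 2 = 16
16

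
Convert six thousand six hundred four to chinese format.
Convert six thousand six hundred four (English words) → 6×1000 + 6×100 + 4 = 6604 (decimal)
Convert 6604 (decimal) → 6604 = 6×1000 + 6×100 + 4 → 六千六百零四 (Chinese numeral)
六千六百零四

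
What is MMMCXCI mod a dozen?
Convert MMMCXCI (Roman numeral) → 1000 + 1000 + 1000 + 100 + 90 + 1 = 3191 (decimal)
Convert a dozen (colloquial) → 12 (decimal)
Compute 3191 mod 12 = 11
11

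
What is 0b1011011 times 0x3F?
Convert 0b1011011 (binary) → 64 + 16 + 8 + 2 + 1 = 91 (decimal)
Convert 0x3F (hexadecimal) → 3×16 + 15 = 63 (decimal)
Compute 91 × 63 = 5733
5733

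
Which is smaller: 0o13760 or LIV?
Convert 0o13760 (octal) → 1×4096 + 3×512 + 7×64 + 6×8 = 6128 (decimal)
Convert LIV (Roman numeral) → 50 + 4 = 54 (decimal)
Compare 6128 vs 54: smaller = 54
54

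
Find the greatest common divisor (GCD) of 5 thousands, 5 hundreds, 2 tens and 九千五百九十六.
Convert 5 thousands, 5 hundreds, 2 tens (place-value notation) → 5×1000 + 5×100 + 2×10 = 5520 (decimal)
Convert 九千五百九十六 (Chinese numeral) → 9×1000 + 5×100 + 9×10 + 6 = 9596 (decimal)
Compute gcd(5520, 9596) = 4
4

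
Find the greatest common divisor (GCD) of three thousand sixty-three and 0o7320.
Convert three thousand sixty-three (English words) → 3×1000 + 63 = 3063 (decimal)
Convert 0o7320 (octal) → 7×512 + 3×64 + 2×8 = 3792 (decimal)
Compute gcd(3063, 3792) = 3
3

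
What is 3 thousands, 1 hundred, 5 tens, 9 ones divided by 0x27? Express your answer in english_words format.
Convert 3 thousands, 1 hundred, 5 tens, 9 ones (place-value notation) → 3×1000 + 1×100 + 5×10 + 9 = 3159 (decimal)
Convert 0x27 (hexadecimal) → 2×16 + 7 = 39 (decimal)
Compute 3159 ÷ 39 = 81
Convert 81 (decimal) → eighty-one (English words)
eighty-one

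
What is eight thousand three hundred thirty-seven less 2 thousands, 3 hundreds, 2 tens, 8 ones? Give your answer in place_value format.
Convert eight thousand three hundred thirty-seven (English words) → 8×1000 + 3×100 + 37 = 8337 (decimal)
Convert 2 thousands, 3 hundreds, 2 tens, 8 ones (place-value notation) → 2×1000 + 3×100 + 2×10 + 8 = 2328 (decimal)
Compute 8337 - 2328 = 6009
Convert 6009 (decimal) → 6009 = 6×1000 + 9 → 6 thousands, 9 ones (place-value notation)
6 thousands, 9 ones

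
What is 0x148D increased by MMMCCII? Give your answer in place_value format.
Convert 0x148D (hexadecimal) → 1×4096 + 4×256 + 8×16 + 13 = 5261 (decimal)
Convert MMMCCII (Roman numeral) → 1000 + 1000 + 1000 + 100 + 100 + 1 + 1 = 3202 (decimal)
Compute 5261 + 3202 = 8463
Convert 8463 (decimal) → 8463 = 8×1000 + 4×100 + 6×10 + 3 → 8 thousands, 4 hundreds, 6 tens, 3 ones (place-value notation)
8 thousands, 4 hundreds, 6 tens, 3 ones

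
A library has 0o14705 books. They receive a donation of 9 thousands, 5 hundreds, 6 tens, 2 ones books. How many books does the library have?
Convert 0o14705 (octal) → 1×4096 + 4×512 + 7×64 + 5 = 6597 (decimal)
Convert 9 thousands, 5 hundreds, 6 tens, 2 ones (place-value notation) → 9×1000 + 5×100 + 6×10 + 2 = 9562 (decimal)
Compute 6597 + 9562 = 16159
16159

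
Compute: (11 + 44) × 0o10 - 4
Convert 0o10 (octal) → 1×8 = 8 (decimal)
Expression in decimal: (11 + 44) × 8 - 4
Parentheses first: 11 + 44 = 55
Multiply: 55 × 8 = 440
Subtract: 440 - 4 = 436
436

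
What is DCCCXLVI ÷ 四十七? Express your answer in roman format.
Convert DCCCXLVI (Roman numeral) → 500 + 100 + 100 + 100 + 40 + 5 + 1 = 846 (decimal)
Convert 四十七 (Chinese numeral) → 4×10 + 7 = 47 (decimal)
Compute 846 ÷ 47 = 18
Convert 18 (decimal) → 18 = 10 + 5 + 1 + 1 + 1 → XVIII (Roman numeral)
XVIII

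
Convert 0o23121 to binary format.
Convert 0o23121 (octal) → 2×4096 + 3×512 + 1×64 + 2×8 + 1 = 9809 (decimal)
Convert 9809 (decimal) → 9809 = 8192 + 1024 + 512 + 64 + 16 + 1 → 0b10011001010001 (binary)
0b10011001010001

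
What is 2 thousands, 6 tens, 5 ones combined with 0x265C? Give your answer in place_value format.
Convert 2 thousands, 6 tens, 5 ones (place-value notation) → 2×1000 + 6×10 + 5 = 2065 (decimal)
Convert 0x265C (hexadecimal) → 2×4096 + 6×256 + 5×16 + 12 = 9820 (decimal)
Compute 2065 + 9820 = 11885
Convert 11885 (decimal) → 11885 = 11×1000 + 8×100 + 8×10 + 5 → 11 thousands, 8 hundreds, 8 tens, 5 ones (place-value notation)
11 thousands, 8 hundreds, 8 tens, 5 ones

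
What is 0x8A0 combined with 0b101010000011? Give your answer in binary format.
Convert 0x8A0 (hexadecimal) → 8×256 + 10×16 = 2208 (decimal)
Convert 0b101010000011 (binary) → 2048 + 512 + 128 + 2 + 1 = 2691 (decimal)
Compute 2208 + 2691 = 4899
Convert 4899 (decimal) → 4899 = 4096 + 512 + 256 + 32 + 2 + 1 → 0b1001100100011 (binary)
0b1001100100011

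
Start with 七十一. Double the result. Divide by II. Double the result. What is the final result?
Convert 七十一 (Chinese numeral) → 7×10 + 1 = 71 (decimal)
Start: 71
71 × 2 = 142
Convert II (Roman numeral) → 1 + 1 = 2 (decimal)
142 ÷ 2 = 71
71 × 2 = 142
142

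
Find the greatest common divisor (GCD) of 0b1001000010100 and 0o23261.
Convert 0b1001000010100 (binary) → 4096 + 512 + 16 + 4 = 4628 (decimal)
Convert 0o23261 (octal) → 2×4096 + 3×512 + 2×64 + 6×8 + 1 = 9905 (decimal)
Compute gcd(4628, 9905) = 1
1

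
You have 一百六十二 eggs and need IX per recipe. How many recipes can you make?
Convert 一百六十二 (Chinese numeral) → 1×100 + 6×10 + 2 = 162 (decimal)
Convert IX (Roman numeral) → 9 (decimal)
Compute 162 ÷ 9 = 18
18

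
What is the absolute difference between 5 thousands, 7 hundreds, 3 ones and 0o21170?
Convert 5 thousands, 7 hundreds, 3 ones (place-value notation) → 5×1000 + 7×100 + 3 = 5703 (decimal)
Convert 0o21170 (octal) → 2×4096 + 1×512 + 1×64 + 7×8 = 8824 (decimal)
Compute |5703 - 8824| = 3121
3121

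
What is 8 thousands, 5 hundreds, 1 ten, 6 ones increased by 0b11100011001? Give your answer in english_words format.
Convert 8 thousands, 5 hundreds, 1 ten, 6 ones (place-value notation) → 8×1000 + 5×100 + 1×10 + 6 = 8516 (decimal)
Convert 0b11100011001 (binary) → 1024 + 512 + 256 + 16 + 8 + 1 = 1817 (decimal)
Compute 8516 + 1817 = 10333
Convert 10333 (decimal) → 10333 = 10×1000 + 3×100 + 33 → ten thousand three hundred thirty-three (English words)
ten thousand three hundred thirty-three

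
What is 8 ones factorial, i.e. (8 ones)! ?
Convert 8 ones (place-value notation) → 8 (decimal)
Compute 8! = 40320
40320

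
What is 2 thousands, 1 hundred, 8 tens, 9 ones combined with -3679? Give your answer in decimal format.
Convert 2 thousands, 1 hundred, 8 tens, 9 ones (place-value notation) → 2×1000 + 1×100 + 8×10 + 9 = 2189 (decimal)
Compute 2189 + -3679 = -1490
-1490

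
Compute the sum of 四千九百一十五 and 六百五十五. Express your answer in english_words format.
Convert 四千九百一十五 (Chinese numeral) → 4×1000 + 9×100 + 1×10 + 5 = 4915 (decimal)
Convert 六百五十五 (Chinese numeral) → 6×100 + 5×10 + 5 = 655 (decimal)
Compute 4915 + 655 = 5570
Convert 5570 (decimal) → 5570 = 5×1000 + 5×100 + 70 → five thousand five hundred seventy (English words)
five thousand five hundred seventy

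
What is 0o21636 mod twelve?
Convert 0o21636 (octal) → 2×4096 + 1×512 + 6×64 + 3×8 + 6 = 9118 (decimal)
Convert twelve (English words) → 12 (decimal)
Compute 9118 mod 12 = 10
10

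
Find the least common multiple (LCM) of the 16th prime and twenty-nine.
Convert the 16th prime (prime index) → 53 (decimal)
Convert twenty-nine (English words) → 29 (decimal)
Compute lcm(53, 29) = 1537
1537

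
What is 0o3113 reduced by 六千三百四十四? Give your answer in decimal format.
Convert 0o3113 (octal) → 3×512 + 1×64 + 1×8 + 3 = 1611 (decimal)
Convert 六千三百四十四 (Chinese numeral) → 6×1000 + 3×100 + 4×10 + 4 = 6344 (decimal)
Compute 1611 - 6344 = -4733
-4733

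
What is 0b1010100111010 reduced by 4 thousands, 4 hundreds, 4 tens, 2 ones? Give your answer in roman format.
Convert 0b1010100111010 (binary) → 4096 + 1024 + 256 + 32 + 16 + 8 + 2 = 5434 (decimal)
Convert 4 thousands, 4 hundreds, 4 tens, 2 ones (place-value notation) → 4×1000 + 4×100 + 4×10 + 2 = 4442 (decimal)
Compute 5434 - 4442 = 992
Convert 992 (decimal) → 992 = 900 + 90 + 1 + 1 → CMXCII (Roman numeral)
CMXCII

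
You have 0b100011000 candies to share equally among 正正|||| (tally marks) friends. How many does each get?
Convert 0b100011000 (binary) → 256 + 16 + 8 = 280 (decimal)
Convert 正正|||| (tally marks) → 5 + 5 + 4 = 14 (decimal)
Compute 280 ÷ 14 = 20
20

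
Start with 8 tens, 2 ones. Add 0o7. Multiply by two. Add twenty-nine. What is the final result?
Convert 8 tens, 2 ones (place-value notation) → 8×10 + 2 = 82 (decimal)
Start: 82
Convert 0o7 (octal) → 7 (decimal)
82 + 7 = 89
Convert two (English words) → 2 (decimal)
89 × 2 = 178
Convert twenty-nine (English words) → 29 (decimal)
178 + 29 = 207
207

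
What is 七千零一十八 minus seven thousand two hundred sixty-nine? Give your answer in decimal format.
Convert 七千零一十八 (Chinese numeral) → 7×1000 + 1×10 + 8 = 7018 (decimal)
Convert seven thousand two hundred sixty-nine (English words) → 7×1000 + 2×100 + 69 = 7269 (decimal)
Compute 7018 - 7269 = -251
-251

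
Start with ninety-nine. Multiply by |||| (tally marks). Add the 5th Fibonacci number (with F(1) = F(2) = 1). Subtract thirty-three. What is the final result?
Convert ninety-nine (English words) → 99 (decimal)
Start: 99
Convert |||| (tally marks) → 4 (decimal)
99 × 4 = 396
Convert the 5th Fibonacci number (with F(1) = F(2) = 1) (Fibonacci index) → 1, 1, 2, 3, 5 → 5 (decimal)
396 + 5 = 401
Convert thirty-three (English words) → 33 (decimal)
401 - 33 = 368
368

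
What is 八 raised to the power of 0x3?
Convert 八 (Chinese numeral) → 8 (decimal)
Convert 0x3 (hexadecimal) → 3 (decimal)
Compute 8 ^ 3 = 512
512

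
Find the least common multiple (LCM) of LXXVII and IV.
Convert LXXVII (Roman numeral) → 50 + 10 + 10 + 5 + 1 + 1 = 77 (decimal)
Convert IV (Roman numeral) → 4 (decimal)
Compute lcm(77, 4) = 308
308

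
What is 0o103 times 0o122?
Convert 0o103 (octal) → 1×64 + 3 = 67 (decimal)
Convert 0o122 (octal) → 1×64 + 2×8 + 2 = 82 (decimal)
Compute 67 × 82 = 5494
5494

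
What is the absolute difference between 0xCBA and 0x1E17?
Convert 0xCBA (hexadecimal) → 12×256 + 11×16 + 10 = 3258 (decimal)
Convert 0x1E17 (hexadecimal) → 1×4096 + 14×256 + 1×16 + 7 = 7703 (decimal)
Compute |3258 - 7703| = 4445
4445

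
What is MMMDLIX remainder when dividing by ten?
Convert MMMDLIX (Roman numeral) → 1000 + 1000 + 1000 + 500 + 50 + 9 = 3559 (decimal)
Convert ten (English words) → 10 (decimal)
Compute 3559 mod 10 = 9
9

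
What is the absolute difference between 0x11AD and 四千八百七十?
Convert 0x11AD (hexadecimal) → 1×4096 + 1×256 + 10×16 + 13 = 4525 (decimal)
Convert 四千八百七十 (Chinese numeral) → 4×1000 + 8×100 + 7×10 = 4870 (decimal)
Compute |4525 - 4870| = 345
345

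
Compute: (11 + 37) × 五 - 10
Convert 五 (Chinese numeral) → 5 (decimal)
Expression in decimal: (11 + 37) × 5 - 10
Parentheses first: 11 + 37 = 48
Multiply: 48 × 5 = 240
Subtract: 240 - 10 = 230
230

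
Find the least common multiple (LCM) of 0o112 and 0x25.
Convert 0o112 (octal) → 1×64 + 1×8 + 2 = 74 (decimal)
Convert 0x25 (hexadecimal) → 2×16 + 5 = 37 (decimal)
Compute lcm(74, 37) = 74
74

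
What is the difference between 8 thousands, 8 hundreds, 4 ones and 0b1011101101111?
Convert 8 thousands, 8 hundreds, 4 ones (place-value notation) → 8×1000 + 8×100 + 4 = 8804 (decimal)
Convert 0b1011101101111 (binary) → 4096 + 1024 + 512 + 256 + 64 + 32 + 8 + 4 + 2 + 1 = 5999 (decimal)
Difference: |8804 - 5999| = 2805
2805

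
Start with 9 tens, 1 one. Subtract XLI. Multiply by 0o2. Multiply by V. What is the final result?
Convert 9 tens, 1 one (place-value notation) → 9×10 + 1 = 91 (decimal)
Start: 91
Convert XLI (Roman numeral) → 40 + 1 = 41 (decimal)
91 - 41 = 50
Convert 0o2 (octal) → 2 (decimal)
50 × 2 = 100
Convert V (Roman numeral) → 5 (decimal)
100 × 5 = 500
500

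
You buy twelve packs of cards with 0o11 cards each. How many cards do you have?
Convert 0o11 (octal) → 1×8 + 1 = 9 (decimal)
Convert twelve (English words) → 12 (decimal)
Compute 9 × 12 = 108
108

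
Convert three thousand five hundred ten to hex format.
Convert three thousand five hundred ten (English words) → 3×1000 + 5×100 + 10 = 3510 (decimal)
Convert 3510 (decimal) → 3510 = 13×256 + 11×16 + 6 → 0xDB6 (hexadecimal)
0xDB6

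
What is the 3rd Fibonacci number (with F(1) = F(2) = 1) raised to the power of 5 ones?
Convert the 3rd Fibonacci number (with F(1) = F(2) = 1) (Fibonacci index) → 1, 1, 2 → 2 (decimal)
Convert 5 ones (place-value notation) → 5 (decimal)
Compute 2 ^ 5 = 32
32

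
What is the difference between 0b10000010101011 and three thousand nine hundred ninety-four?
Convert 0b10000010101011 (binary) → 8192 + 128 + 32 + 8 + 2 + 1 = 8363 (decimal)
Convert three thousand nine hundred ninety-four (English words) → 3×1000 + 9×100 + 94 = 3994 (decimal)
Difference: |8363 - 3994| = 4369
4369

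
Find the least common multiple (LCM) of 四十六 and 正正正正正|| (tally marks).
Convert 四十六 (Chinese numeral) → 4×10 + 6 = 46 (decimal)
Convert 正正正正正|| (tally marks) → 5 + 5 + 5 + 5 + 5 + 2 = 27 (decimal)
Compute lcm(46, 27) = 1242
1242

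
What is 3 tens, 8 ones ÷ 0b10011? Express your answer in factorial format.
Convert 3 tens, 8 ones (place-value notation) → 3×10 + 8 = 38 (decimal)
Convert 0b10011 (binary) → 16 + 2 + 1 = 19 (decimal)
Compute 38 ÷ 19 = 2
Convert 2 (decimal) → 2! (factorial)
2!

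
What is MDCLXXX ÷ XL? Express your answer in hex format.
Convert MDCLXXX (Roman numeral) → 1000 + 500 + 100 + 50 + 10 + 10 + 10 = 1680 (decimal)
Convert XL (Roman numeral) → 40 (decimal)
Compute 1680 ÷ 40 = 42
Convert 42 (decimal) → 42 = 2×16 + 10 → 0x2A (hexadecimal)
0x2A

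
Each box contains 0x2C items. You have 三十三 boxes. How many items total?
Convert 0x2C (hexadecimal) → 2×16 + 12 = 44 (decimal)
Convert 三十三 (Chinese numeral) → 3×10 + 3 = 33 (decimal)
Compute 44 × 33 = 1452
1452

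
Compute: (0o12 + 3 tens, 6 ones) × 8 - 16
Convert 0o12 (octal) → 1×8 + 2 = 10 (decimal)
Convert 3 tens, 6 ones (place-value notation) → 3×10 + 6 = 36 (decimal)
Expression in decimal: (10 + 36) × 8 - 16
Parentheses first: 10 + 36 = 46
Multiply: 46 × 8 = 368
Subtract: 368 - 16 = 352
352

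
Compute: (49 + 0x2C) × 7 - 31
Convert 0x2C (hexadecimal) → 2×16 + 12 = 44 (decimal)
Expression in decimal: (49 + 44) × 7 - 31
Parentheses first: 49 + 44 = 93
Multiply: 93 × 7 = 651
Subtract: 651 - 31 = 620
620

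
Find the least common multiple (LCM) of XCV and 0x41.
Convert XCV (Roman numeral) → 90 + 5 = 95 (decimal)
Convert 0x41 (hexadecimal) → 4×16 + 1 = 65 (decimal)
Compute lcm(95, 65) = 1235
1235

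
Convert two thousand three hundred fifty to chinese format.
Convert two thousand three hundred fifty (English words) → 2×1000 + 3×100 + 50 = 2350 (decimal)
Convert 2350 (decimal) → 2350 = 2×1000 + 3×100 + 5×10 → 二千三百五十 (Chinese numeral)
二千三百五十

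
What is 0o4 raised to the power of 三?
Convert 0o4 (octal) → 4 (decimal)
Convert 三 (Chinese numeral) → 3 (decimal)
Compute 4 ^ 3 = 64
64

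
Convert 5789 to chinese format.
Convert 5789 (decimal) → 5789 = 5×1000 + 7×100 + 8×10 + 9 → 五千七百八十九 (Chinese numeral)
五千七百八十九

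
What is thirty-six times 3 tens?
Convert thirty-six (English words) → 36 (decimal)
Convert 3 tens (place-value notation) → 3×10 = 30 (decimal)
Compute 36 × 30 = 1080
1080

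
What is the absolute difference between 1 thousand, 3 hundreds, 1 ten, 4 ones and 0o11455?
Convert 1 thousand, 3 hundreds, 1 ten, 4 ones (place-value notation) → 1×1000 + 3×100 + 1×10 + 4 = 1314 (decimal)
Convert 0o11455 (octal) → 1×4096 + 1×512 + 4×64 + 5×8 + 5 = 4909 (decimal)
Compute |1314 - 4909| = 3595
3595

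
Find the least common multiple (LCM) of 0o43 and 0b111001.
Convert 0o43 (octal) → 4×8 + 3 = 35 (decimal)
Convert 0b111001 (binary) → 32 + 16 + 8 + 1 = 57 (decimal)
Compute lcm(35, 57) = 1995
1995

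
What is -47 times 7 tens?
Convert 7 tens (place-value notation) → 7×10 = 70 (decimal)
Compute -47 × 70 = -3290
-3290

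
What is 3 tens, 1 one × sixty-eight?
Convert 3 tens, 1 one (place-value notation) → 3×10 + 1 = 31 (decimal)
Convert sixty-eight (English words) → 68 (decimal)
Compute 31 × 68 = 2108
2108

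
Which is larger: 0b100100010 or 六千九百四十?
Convert 0b100100010 (binary) → 256 + 32 + 2 = 290 (decimal)
Convert 六千九百四十 (Chinese numeral) → 6×1000 + 9×100 + 4×10 = 6940 (decimal)
Compare 290 vs 6940: larger = 6940
6940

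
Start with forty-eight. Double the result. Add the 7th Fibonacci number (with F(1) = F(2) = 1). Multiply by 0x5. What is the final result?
Convert forty-eight (English words) → 48 (decimal)
Start: 48
48 × 2 = 96
Convert the 7th Fibonacci number (with F(1) = F(2) = 1) (Fibonacci index) → 1, 1, 2, 3, 5, 8, 13 → 13 (decimal)
96 + 13 = 109
Convert 0x5 (hexadecimal) → 5 (decimal)
109 × 5 = 545
545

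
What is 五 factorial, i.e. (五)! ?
Convert 五 (Chinese numeral) → 5 (decimal)
Compute 5! = 120
120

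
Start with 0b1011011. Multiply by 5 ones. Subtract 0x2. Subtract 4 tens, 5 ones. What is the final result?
Convert 0b1011011 (binary) → 64 + 16 + 8 + 2 + 1 = 91 (decimal)
Start: 91
Convert 5 ones (place-value notation) → 5 (decimal)
91 × 5 = 455
Convert 0x2 (hexadecimal) → 2 (decimal)
455 - 2 = 453
Convert 4 tens, 5 ones (place-value notation) → 4×10 + 5 = 45 (decimal)
453 - 45 = 408
408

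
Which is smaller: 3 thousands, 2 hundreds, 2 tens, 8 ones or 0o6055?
Convert 3 thousands, 2 hundreds, 2 tens, 8 ones (place-value notation) → 3×1000 + 2×100 + 2×10 + 8 = 3228 (decimal)
Convert 0o6055 (octal) → 6×512 + 5×8 + 5 = 3117 (decimal)
Compare 3228 vs 3117: smaller = 3117
3117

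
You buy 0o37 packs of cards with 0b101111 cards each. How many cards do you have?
Convert 0b101111 (binary) → 32 + 8 + 4 + 2 + 1 = 47 (decimal)
Convert 0o37 (octal) → 3×8 + 7 = 31 (decimal)
Compute 47 × 31 = 1457
1457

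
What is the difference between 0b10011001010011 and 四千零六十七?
Convert 0b10011001010011 (binary) → 8192 + 1024 + 512 + 64 + 16 + 2 + 1 = 9811 (decimal)
Convert 四千零六十七 (Chinese numeral) → 4×1000 + 6×10 + 7 = 4067 (decimal)
Difference: |9811 - 4067| = 5744
5744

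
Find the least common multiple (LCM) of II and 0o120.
Convert II (Roman numeral) → 1 + 1 = 2 (decimal)
Convert 0o120 (octal) → 1×64 + 2×8 = 80 (decimal)
Compute lcm(2, 80) = 80
80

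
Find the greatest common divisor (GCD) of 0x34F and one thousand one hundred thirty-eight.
Convert 0x34F (hexadecimal) → 3×256 + 4×16 + 15 = 847 (decimal)
Convert one thousand one hundred thirty-eight (English words) → 1×1000 + 1×100 + 38 = 1138 (decimal)
Compute gcd(847, 1138) = 1
1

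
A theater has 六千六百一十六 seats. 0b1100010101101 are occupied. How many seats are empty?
Convert 六千六百一十六 (Chinese numeral) → 6×1000 + 6×100 + 1×10 + 6 = 6616 (decimal)
Convert 0b1100010101101 (binary) → 4096 + 2048 + 128 + 32 + 8 + 4 + 1 = 6317 (decimal)
Compute 6616 - 6317 = 299
299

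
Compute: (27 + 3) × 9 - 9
Parentheses first: 27 + 3 = 30
Multiply: 30 × 9 = 270
Subtract: 270 - 9 = 261
261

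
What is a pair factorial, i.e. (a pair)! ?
Convert a pair (colloquial) → 2 (decimal)
Compute 2! = 2
2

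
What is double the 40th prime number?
The 40th prime number = 173
Compute 173 × 2 = 346
346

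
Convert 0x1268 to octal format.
Convert 0x1268 (hexadecimal) → 1×4096 + 2×256 + 6×16 + 8 = 4712 (decimal)
Convert 4712 (decimal) → 4712 = 1×4096 + 1×512 + 1×64 + 5×8 → 0o11150 (octal)
0o11150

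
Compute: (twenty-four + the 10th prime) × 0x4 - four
Convert twenty-four (English words) → 24 (decimal)
Convert the 10th prime (prime index) → 29 (decimal)
Convert 0x4 (hexadecimal) → 4 (decimal)
Convert four (English words) → 4 (decimal)
Expression in decimal: (24 + 29) × 4 - 4
Parentheses first: 24 + 29 = 53
Multiply: 53 × 4 = 212
Subtract: 212 - 4 = 208
208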